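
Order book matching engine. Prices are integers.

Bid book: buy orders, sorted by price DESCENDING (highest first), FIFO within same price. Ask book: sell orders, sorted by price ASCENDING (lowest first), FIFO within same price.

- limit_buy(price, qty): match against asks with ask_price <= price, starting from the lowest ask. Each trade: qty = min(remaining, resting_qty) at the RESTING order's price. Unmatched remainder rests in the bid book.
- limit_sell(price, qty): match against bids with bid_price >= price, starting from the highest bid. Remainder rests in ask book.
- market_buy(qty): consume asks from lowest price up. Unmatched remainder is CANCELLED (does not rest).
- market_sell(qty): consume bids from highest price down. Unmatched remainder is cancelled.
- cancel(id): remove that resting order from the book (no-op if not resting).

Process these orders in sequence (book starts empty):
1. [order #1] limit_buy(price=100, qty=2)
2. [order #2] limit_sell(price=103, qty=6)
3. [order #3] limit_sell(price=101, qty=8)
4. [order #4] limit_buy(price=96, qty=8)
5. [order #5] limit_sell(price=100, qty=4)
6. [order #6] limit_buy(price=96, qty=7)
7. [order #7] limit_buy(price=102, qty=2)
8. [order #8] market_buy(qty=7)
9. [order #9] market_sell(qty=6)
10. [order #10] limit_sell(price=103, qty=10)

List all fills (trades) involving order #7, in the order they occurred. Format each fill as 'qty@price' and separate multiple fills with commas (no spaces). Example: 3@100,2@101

After op 1 [order #1] limit_buy(price=100, qty=2): fills=none; bids=[#1:2@100] asks=[-]
After op 2 [order #2] limit_sell(price=103, qty=6): fills=none; bids=[#1:2@100] asks=[#2:6@103]
After op 3 [order #3] limit_sell(price=101, qty=8): fills=none; bids=[#1:2@100] asks=[#3:8@101 #2:6@103]
After op 4 [order #4] limit_buy(price=96, qty=8): fills=none; bids=[#1:2@100 #4:8@96] asks=[#3:8@101 #2:6@103]
After op 5 [order #5] limit_sell(price=100, qty=4): fills=#1x#5:2@100; bids=[#4:8@96] asks=[#5:2@100 #3:8@101 #2:6@103]
After op 6 [order #6] limit_buy(price=96, qty=7): fills=none; bids=[#4:8@96 #6:7@96] asks=[#5:2@100 #3:8@101 #2:6@103]
After op 7 [order #7] limit_buy(price=102, qty=2): fills=#7x#5:2@100; bids=[#4:8@96 #6:7@96] asks=[#3:8@101 #2:6@103]
After op 8 [order #8] market_buy(qty=7): fills=#8x#3:7@101; bids=[#4:8@96 #6:7@96] asks=[#3:1@101 #2:6@103]
After op 9 [order #9] market_sell(qty=6): fills=#4x#9:6@96; bids=[#4:2@96 #6:7@96] asks=[#3:1@101 #2:6@103]
After op 10 [order #10] limit_sell(price=103, qty=10): fills=none; bids=[#4:2@96 #6:7@96] asks=[#3:1@101 #2:6@103 #10:10@103]

Answer: 2@100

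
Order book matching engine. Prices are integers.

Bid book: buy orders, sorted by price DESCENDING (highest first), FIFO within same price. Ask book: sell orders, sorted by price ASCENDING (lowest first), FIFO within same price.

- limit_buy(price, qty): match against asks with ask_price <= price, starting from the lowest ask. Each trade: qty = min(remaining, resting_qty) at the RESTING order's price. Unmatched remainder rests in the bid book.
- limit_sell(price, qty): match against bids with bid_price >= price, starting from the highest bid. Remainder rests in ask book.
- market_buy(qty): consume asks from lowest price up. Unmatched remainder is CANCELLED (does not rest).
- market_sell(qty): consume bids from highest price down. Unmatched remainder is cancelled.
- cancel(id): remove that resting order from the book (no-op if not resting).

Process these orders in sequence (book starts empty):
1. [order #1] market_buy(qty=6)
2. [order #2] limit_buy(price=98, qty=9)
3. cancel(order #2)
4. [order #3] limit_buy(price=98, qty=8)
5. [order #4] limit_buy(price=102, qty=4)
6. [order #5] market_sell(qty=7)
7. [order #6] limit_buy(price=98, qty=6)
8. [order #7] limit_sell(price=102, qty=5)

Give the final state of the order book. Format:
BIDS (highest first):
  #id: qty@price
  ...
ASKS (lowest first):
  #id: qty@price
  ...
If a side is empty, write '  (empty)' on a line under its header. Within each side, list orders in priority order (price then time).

After op 1 [order #1] market_buy(qty=6): fills=none; bids=[-] asks=[-]
After op 2 [order #2] limit_buy(price=98, qty=9): fills=none; bids=[#2:9@98] asks=[-]
After op 3 cancel(order #2): fills=none; bids=[-] asks=[-]
After op 4 [order #3] limit_buy(price=98, qty=8): fills=none; bids=[#3:8@98] asks=[-]
After op 5 [order #4] limit_buy(price=102, qty=4): fills=none; bids=[#4:4@102 #3:8@98] asks=[-]
After op 6 [order #5] market_sell(qty=7): fills=#4x#5:4@102 #3x#5:3@98; bids=[#3:5@98] asks=[-]
After op 7 [order #6] limit_buy(price=98, qty=6): fills=none; bids=[#3:5@98 #6:6@98] asks=[-]
After op 8 [order #7] limit_sell(price=102, qty=5): fills=none; bids=[#3:5@98 #6:6@98] asks=[#7:5@102]

Answer: BIDS (highest first):
  #3: 5@98
  #6: 6@98
ASKS (lowest first):
  #7: 5@102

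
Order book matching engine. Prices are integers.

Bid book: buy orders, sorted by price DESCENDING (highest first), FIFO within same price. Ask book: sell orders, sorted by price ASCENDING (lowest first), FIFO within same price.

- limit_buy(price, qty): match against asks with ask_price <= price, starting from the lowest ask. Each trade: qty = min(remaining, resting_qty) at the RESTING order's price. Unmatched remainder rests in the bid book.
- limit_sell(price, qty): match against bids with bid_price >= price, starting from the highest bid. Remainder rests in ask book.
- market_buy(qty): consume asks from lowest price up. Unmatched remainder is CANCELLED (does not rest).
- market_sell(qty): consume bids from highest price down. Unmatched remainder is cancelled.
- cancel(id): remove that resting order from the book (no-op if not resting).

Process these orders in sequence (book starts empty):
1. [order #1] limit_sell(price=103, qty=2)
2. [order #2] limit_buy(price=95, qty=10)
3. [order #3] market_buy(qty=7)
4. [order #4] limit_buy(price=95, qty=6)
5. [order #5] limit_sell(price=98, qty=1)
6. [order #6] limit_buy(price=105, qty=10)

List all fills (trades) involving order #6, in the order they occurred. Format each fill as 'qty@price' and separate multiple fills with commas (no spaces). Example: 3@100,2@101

After op 1 [order #1] limit_sell(price=103, qty=2): fills=none; bids=[-] asks=[#1:2@103]
After op 2 [order #2] limit_buy(price=95, qty=10): fills=none; bids=[#2:10@95] asks=[#1:2@103]
After op 3 [order #3] market_buy(qty=7): fills=#3x#1:2@103; bids=[#2:10@95] asks=[-]
After op 4 [order #4] limit_buy(price=95, qty=6): fills=none; bids=[#2:10@95 #4:6@95] asks=[-]
After op 5 [order #5] limit_sell(price=98, qty=1): fills=none; bids=[#2:10@95 #4:6@95] asks=[#5:1@98]
After op 6 [order #6] limit_buy(price=105, qty=10): fills=#6x#5:1@98; bids=[#6:9@105 #2:10@95 #4:6@95] asks=[-]

Answer: 1@98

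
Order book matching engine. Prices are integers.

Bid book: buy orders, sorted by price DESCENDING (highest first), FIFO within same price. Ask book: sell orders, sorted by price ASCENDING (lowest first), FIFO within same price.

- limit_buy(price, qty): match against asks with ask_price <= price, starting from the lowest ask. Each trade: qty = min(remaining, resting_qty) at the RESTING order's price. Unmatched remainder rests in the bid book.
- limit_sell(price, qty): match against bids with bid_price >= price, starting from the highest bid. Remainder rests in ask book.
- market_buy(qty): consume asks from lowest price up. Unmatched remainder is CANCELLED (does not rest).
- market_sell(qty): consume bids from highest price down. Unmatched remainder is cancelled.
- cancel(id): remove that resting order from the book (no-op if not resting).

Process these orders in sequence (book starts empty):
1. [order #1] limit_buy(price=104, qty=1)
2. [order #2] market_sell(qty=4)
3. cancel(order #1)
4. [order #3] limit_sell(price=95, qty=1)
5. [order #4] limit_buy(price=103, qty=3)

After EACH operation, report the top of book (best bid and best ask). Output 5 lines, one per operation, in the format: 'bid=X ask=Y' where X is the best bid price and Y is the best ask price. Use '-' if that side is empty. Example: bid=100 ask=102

After op 1 [order #1] limit_buy(price=104, qty=1): fills=none; bids=[#1:1@104] asks=[-]
After op 2 [order #2] market_sell(qty=4): fills=#1x#2:1@104; bids=[-] asks=[-]
After op 3 cancel(order #1): fills=none; bids=[-] asks=[-]
After op 4 [order #3] limit_sell(price=95, qty=1): fills=none; bids=[-] asks=[#3:1@95]
After op 5 [order #4] limit_buy(price=103, qty=3): fills=#4x#3:1@95; bids=[#4:2@103] asks=[-]

Answer: bid=104 ask=-
bid=- ask=-
bid=- ask=-
bid=- ask=95
bid=103 ask=-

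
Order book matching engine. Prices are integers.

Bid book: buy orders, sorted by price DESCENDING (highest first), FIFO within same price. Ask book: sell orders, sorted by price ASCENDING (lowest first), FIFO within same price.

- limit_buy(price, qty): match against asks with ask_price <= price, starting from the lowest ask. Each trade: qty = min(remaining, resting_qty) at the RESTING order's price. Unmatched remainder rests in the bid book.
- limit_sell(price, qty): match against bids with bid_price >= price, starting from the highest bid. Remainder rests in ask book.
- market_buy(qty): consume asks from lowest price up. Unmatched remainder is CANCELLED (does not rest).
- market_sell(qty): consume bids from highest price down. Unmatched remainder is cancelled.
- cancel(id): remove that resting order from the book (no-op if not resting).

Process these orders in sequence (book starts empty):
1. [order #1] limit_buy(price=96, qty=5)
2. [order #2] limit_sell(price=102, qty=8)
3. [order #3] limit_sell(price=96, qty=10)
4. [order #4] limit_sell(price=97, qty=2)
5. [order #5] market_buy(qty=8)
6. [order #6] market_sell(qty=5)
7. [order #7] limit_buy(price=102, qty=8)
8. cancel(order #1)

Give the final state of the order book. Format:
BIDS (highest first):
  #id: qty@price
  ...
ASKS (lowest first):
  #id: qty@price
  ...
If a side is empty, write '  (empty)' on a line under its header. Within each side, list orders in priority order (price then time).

Answer: BIDS (highest first):
  #7: 1@102
ASKS (lowest first):
  (empty)

Derivation:
After op 1 [order #1] limit_buy(price=96, qty=5): fills=none; bids=[#1:5@96] asks=[-]
After op 2 [order #2] limit_sell(price=102, qty=8): fills=none; bids=[#1:5@96] asks=[#2:8@102]
After op 3 [order #3] limit_sell(price=96, qty=10): fills=#1x#3:5@96; bids=[-] asks=[#3:5@96 #2:8@102]
After op 4 [order #4] limit_sell(price=97, qty=2): fills=none; bids=[-] asks=[#3:5@96 #4:2@97 #2:8@102]
After op 5 [order #5] market_buy(qty=8): fills=#5x#3:5@96 #5x#4:2@97 #5x#2:1@102; bids=[-] asks=[#2:7@102]
After op 6 [order #6] market_sell(qty=5): fills=none; bids=[-] asks=[#2:7@102]
After op 7 [order #7] limit_buy(price=102, qty=8): fills=#7x#2:7@102; bids=[#7:1@102] asks=[-]
After op 8 cancel(order #1): fills=none; bids=[#7:1@102] asks=[-]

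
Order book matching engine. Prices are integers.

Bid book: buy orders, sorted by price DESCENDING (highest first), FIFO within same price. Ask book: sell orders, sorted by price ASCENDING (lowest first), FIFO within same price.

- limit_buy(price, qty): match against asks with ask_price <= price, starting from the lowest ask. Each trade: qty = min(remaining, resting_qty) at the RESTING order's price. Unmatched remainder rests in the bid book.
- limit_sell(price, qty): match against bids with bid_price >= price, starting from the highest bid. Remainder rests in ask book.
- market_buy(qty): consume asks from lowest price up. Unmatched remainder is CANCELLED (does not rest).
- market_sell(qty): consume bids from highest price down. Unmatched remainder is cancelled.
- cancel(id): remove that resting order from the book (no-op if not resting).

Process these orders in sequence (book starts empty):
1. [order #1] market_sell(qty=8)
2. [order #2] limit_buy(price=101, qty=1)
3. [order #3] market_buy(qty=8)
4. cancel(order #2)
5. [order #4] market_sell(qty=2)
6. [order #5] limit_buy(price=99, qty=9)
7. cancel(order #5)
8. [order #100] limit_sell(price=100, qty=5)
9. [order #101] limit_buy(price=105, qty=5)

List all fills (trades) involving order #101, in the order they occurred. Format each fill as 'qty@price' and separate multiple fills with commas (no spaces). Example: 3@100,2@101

Answer: 5@100

Derivation:
After op 1 [order #1] market_sell(qty=8): fills=none; bids=[-] asks=[-]
After op 2 [order #2] limit_buy(price=101, qty=1): fills=none; bids=[#2:1@101] asks=[-]
After op 3 [order #3] market_buy(qty=8): fills=none; bids=[#2:1@101] asks=[-]
After op 4 cancel(order #2): fills=none; bids=[-] asks=[-]
After op 5 [order #4] market_sell(qty=2): fills=none; bids=[-] asks=[-]
After op 6 [order #5] limit_buy(price=99, qty=9): fills=none; bids=[#5:9@99] asks=[-]
After op 7 cancel(order #5): fills=none; bids=[-] asks=[-]
After op 8 [order #100] limit_sell(price=100, qty=5): fills=none; bids=[-] asks=[#100:5@100]
After op 9 [order #101] limit_buy(price=105, qty=5): fills=#101x#100:5@100; bids=[-] asks=[-]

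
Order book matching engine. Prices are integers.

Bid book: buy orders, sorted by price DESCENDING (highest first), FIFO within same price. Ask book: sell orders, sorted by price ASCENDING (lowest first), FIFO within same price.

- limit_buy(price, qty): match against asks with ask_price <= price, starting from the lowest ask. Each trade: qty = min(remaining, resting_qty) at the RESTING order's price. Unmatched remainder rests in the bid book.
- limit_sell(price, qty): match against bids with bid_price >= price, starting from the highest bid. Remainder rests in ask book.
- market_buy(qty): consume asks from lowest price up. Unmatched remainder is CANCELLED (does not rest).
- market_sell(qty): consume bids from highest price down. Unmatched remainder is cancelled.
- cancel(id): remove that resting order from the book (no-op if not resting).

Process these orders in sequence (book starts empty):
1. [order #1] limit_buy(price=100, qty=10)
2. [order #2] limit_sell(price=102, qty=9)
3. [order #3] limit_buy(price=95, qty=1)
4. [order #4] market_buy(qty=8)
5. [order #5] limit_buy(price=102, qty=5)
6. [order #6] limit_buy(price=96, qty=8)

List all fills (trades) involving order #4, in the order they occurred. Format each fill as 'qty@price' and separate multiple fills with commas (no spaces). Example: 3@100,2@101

After op 1 [order #1] limit_buy(price=100, qty=10): fills=none; bids=[#1:10@100] asks=[-]
After op 2 [order #2] limit_sell(price=102, qty=9): fills=none; bids=[#1:10@100] asks=[#2:9@102]
After op 3 [order #3] limit_buy(price=95, qty=1): fills=none; bids=[#1:10@100 #3:1@95] asks=[#2:9@102]
After op 4 [order #4] market_buy(qty=8): fills=#4x#2:8@102; bids=[#1:10@100 #3:1@95] asks=[#2:1@102]
After op 5 [order #5] limit_buy(price=102, qty=5): fills=#5x#2:1@102; bids=[#5:4@102 #1:10@100 #3:1@95] asks=[-]
After op 6 [order #6] limit_buy(price=96, qty=8): fills=none; bids=[#5:4@102 #1:10@100 #6:8@96 #3:1@95] asks=[-]

Answer: 8@102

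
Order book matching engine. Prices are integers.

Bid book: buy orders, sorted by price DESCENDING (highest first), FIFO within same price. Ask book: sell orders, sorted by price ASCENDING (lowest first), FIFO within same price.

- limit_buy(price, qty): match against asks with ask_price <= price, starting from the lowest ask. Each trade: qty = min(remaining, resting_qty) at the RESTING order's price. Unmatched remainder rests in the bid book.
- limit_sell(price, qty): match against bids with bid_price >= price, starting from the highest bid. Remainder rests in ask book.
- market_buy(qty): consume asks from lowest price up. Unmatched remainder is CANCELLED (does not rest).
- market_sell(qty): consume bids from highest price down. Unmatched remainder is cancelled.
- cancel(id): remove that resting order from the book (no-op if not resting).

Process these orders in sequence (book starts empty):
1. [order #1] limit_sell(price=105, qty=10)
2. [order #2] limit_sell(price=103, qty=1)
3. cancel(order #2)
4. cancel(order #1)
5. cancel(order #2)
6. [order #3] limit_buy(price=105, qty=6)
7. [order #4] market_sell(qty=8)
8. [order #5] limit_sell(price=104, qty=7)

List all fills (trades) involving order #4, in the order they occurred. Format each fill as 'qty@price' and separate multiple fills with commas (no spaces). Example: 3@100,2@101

Answer: 6@105

Derivation:
After op 1 [order #1] limit_sell(price=105, qty=10): fills=none; bids=[-] asks=[#1:10@105]
After op 2 [order #2] limit_sell(price=103, qty=1): fills=none; bids=[-] asks=[#2:1@103 #1:10@105]
After op 3 cancel(order #2): fills=none; bids=[-] asks=[#1:10@105]
After op 4 cancel(order #1): fills=none; bids=[-] asks=[-]
After op 5 cancel(order #2): fills=none; bids=[-] asks=[-]
After op 6 [order #3] limit_buy(price=105, qty=6): fills=none; bids=[#3:6@105] asks=[-]
After op 7 [order #4] market_sell(qty=8): fills=#3x#4:6@105; bids=[-] asks=[-]
After op 8 [order #5] limit_sell(price=104, qty=7): fills=none; bids=[-] asks=[#5:7@104]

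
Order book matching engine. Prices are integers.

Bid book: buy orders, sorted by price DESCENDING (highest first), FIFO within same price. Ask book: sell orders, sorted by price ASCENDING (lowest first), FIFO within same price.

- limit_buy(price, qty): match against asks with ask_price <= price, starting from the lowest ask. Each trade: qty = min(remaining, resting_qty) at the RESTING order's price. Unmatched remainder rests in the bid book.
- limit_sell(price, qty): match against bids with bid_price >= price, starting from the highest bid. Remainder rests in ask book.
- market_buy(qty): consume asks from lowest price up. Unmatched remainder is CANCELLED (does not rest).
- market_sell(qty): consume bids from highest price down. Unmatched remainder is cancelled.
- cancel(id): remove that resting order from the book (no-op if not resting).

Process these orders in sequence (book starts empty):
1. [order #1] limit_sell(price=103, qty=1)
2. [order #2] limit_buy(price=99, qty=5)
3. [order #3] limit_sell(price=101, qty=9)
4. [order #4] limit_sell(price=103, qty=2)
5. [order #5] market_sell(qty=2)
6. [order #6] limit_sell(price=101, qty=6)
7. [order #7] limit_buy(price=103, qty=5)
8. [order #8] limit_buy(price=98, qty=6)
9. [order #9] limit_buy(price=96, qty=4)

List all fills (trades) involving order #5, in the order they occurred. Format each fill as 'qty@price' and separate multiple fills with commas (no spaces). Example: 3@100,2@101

Answer: 2@99

Derivation:
After op 1 [order #1] limit_sell(price=103, qty=1): fills=none; bids=[-] asks=[#1:1@103]
After op 2 [order #2] limit_buy(price=99, qty=5): fills=none; bids=[#2:5@99] asks=[#1:1@103]
After op 3 [order #3] limit_sell(price=101, qty=9): fills=none; bids=[#2:5@99] asks=[#3:9@101 #1:1@103]
After op 4 [order #4] limit_sell(price=103, qty=2): fills=none; bids=[#2:5@99] asks=[#3:9@101 #1:1@103 #4:2@103]
After op 5 [order #5] market_sell(qty=2): fills=#2x#5:2@99; bids=[#2:3@99] asks=[#3:9@101 #1:1@103 #4:2@103]
After op 6 [order #6] limit_sell(price=101, qty=6): fills=none; bids=[#2:3@99] asks=[#3:9@101 #6:6@101 #1:1@103 #4:2@103]
After op 7 [order #7] limit_buy(price=103, qty=5): fills=#7x#3:5@101; bids=[#2:3@99] asks=[#3:4@101 #6:6@101 #1:1@103 #4:2@103]
After op 8 [order #8] limit_buy(price=98, qty=6): fills=none; bids=[#2:3@99 #8:6@98] asks=[#3:4@101 #6:6@101 #1:1@103 #4:2@103]
After op 9 [order #9] limit_buy(price=96, qty=4): fills=none; bids=[#2:3@99 #8:6@98 #9:4@96] asks=[#3:4@101 #6:6@101 #1:1@103 #4:2@103]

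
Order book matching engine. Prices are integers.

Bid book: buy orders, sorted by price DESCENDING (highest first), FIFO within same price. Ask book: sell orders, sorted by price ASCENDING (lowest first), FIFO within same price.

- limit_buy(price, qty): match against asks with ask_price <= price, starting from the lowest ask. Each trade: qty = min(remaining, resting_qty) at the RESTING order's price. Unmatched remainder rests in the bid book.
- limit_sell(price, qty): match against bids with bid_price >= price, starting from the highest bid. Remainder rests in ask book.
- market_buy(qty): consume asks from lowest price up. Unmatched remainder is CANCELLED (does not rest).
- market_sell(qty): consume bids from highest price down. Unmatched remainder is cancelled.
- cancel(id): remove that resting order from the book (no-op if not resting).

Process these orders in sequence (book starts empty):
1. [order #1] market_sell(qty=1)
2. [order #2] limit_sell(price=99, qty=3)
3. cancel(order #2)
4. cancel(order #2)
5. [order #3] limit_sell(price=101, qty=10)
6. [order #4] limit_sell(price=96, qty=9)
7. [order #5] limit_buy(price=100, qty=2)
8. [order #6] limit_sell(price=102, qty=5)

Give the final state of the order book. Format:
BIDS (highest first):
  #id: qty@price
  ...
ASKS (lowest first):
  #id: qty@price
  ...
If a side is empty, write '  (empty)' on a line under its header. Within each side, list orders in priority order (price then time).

After op 1 [order #1] market_sell(qty=1): fills=none; bids=[-] asks=[-]
After op 2 [order #2] limit_sell(price=99, qty=3): fills=none; bids=[-] asks=[#2:3@99]
After op 3 cancel(order #2): fills=none; bids=[-] asks=[-]
After op 4 cancel(order #2): fills=none; bids=[-] asks=[-]
After op 5 [order #3] limit_sell(price=101, qty=10): fills=none; bids=[-] asks=[#3:10@101]
After op 6 [order #4] limit_sell(price=96, qty=9): fills=none; bids=[-] asks=[#4:9@96 #3:10@101]
After op 7 [order #5] limit_buy(price=100, qty=2): fills=#5x#4:2@96; bids=[-] asks=[#4:7@96 #3:10@101]
After op 8 [order #6] limit_sell(price=102, qty=5): fills=none; bids=[-] asks=[#4:7@96 #3:10@101 #6:5@102]

Answer: BIDS (highest first):
  (empty)
ASKS (lowest first):
  #4: 7@96
  #3: 10@101
  #6: 5@102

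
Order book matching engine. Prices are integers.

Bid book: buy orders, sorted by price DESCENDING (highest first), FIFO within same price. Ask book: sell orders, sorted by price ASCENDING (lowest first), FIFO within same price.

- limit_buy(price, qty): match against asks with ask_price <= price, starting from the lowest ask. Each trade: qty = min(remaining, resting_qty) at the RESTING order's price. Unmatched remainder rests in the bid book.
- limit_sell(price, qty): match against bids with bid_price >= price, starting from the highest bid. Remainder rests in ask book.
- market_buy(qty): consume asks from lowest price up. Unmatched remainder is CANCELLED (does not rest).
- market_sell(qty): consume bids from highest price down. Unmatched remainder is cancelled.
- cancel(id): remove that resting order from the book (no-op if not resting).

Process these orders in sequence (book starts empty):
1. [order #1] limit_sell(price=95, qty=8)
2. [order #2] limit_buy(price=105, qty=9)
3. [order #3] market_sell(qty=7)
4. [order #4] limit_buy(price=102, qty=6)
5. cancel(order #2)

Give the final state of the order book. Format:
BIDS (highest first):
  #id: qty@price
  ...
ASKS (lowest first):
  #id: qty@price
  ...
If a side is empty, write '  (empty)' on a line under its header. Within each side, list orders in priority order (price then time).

After op 1 [order #1] limit_sell(price=95, qty=8): fills=none; bids=[-] asks=[#1:8@95]
After op 2 [order #2] limit_buy(price=105, qty=9): fills=#2x#1:8@95; bids=[#2:1@105] asks=[-]
After op 3 [order #3] market_sell(qty=7): fills=#2x#3:1@105; bids=[-] asks=[-]
After op 4 [order #4] limit_buy(price=102, qty=6): fills=none; bids=[#4:6@102] asks=[-]
After op 5 cancel(order #2): fills=none; bids=[#4:6@102] asks=[-]

Answer: BIDS (highest first):
  #4: 6@102
ASKS (lowest first):
  (empty)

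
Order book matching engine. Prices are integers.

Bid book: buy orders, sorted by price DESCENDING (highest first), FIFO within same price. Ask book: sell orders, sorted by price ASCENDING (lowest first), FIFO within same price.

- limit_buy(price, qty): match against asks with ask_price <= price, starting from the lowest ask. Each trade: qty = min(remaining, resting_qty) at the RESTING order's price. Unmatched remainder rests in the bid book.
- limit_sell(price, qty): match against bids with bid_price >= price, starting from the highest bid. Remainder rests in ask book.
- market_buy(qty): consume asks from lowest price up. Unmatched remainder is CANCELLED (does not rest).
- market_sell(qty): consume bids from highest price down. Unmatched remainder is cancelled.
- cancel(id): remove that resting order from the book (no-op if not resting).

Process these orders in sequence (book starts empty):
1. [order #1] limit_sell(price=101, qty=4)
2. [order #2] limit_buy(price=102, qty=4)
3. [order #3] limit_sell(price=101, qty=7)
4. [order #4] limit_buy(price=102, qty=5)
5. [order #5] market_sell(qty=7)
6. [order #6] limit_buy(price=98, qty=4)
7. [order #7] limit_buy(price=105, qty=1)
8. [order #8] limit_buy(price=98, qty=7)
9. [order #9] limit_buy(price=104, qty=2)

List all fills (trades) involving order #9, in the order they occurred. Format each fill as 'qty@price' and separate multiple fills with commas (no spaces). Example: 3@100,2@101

Answer: 1@101

Derivation:
After op 1 [order #1] limit_sell(price=101, qty=4): fills=none; bids=[-] asks=[#1:4@101]
After op 2 [order #2] limit_buy(price=102, qty=4): fills=#2x#1:4@101; bids=[-] asks=[-]
After op 3 [order #3] limit_sell(price=101, qty=7): fills=none; bids=[-] asks=[#3:7@101]
After op 4 [order #4] limit_buy(price=102, qty=5): fills=#4x#3:5@101; bids=[-] asks=[#3:2@101]
After op 5 [order #5] market_sell(qty=7): fills=none; bids=[-] asks=[#3:2@101]
After op 6 [order #6] limit_buy(price=98, qty=4): fills=none; bids=[#6:4@98] asks=[#3:2@101]
After op 7 [order #7] limit_buy(price=105, qty=1): fills=#7x#3:1@101; bids=[#6:4@98] asks=[#3:1@101]
After op 8 [order #8] limit_buy(price=98, qty=7): fills=none; bids=[#6:4@98 #8:7@98] asks=[#3:1@101]
After op 9 [order #9] limit_buy(price=104, qty=2): fills=#9x#3:1@101; bids=[#9:1@104 #6:4@98 #8:7@98] asks=[-]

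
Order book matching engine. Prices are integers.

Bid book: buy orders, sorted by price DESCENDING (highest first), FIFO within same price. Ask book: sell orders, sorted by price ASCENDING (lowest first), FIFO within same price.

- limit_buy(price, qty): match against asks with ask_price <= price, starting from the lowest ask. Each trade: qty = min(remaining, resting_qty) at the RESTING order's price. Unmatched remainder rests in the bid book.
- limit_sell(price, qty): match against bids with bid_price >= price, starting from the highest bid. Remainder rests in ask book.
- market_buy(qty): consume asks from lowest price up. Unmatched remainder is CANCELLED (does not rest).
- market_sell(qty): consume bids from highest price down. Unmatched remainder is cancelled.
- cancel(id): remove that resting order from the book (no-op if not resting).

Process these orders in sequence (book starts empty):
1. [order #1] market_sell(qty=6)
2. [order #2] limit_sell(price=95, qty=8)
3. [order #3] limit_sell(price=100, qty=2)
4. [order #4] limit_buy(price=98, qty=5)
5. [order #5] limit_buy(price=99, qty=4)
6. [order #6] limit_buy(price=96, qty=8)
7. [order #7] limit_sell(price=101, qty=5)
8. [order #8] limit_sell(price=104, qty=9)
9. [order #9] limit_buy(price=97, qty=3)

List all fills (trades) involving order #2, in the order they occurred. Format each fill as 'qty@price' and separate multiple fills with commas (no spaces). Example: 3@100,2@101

Answer: 5@95,3@95

Derivation:
After op 1 [order #1] market_sell(qty=6): fills=none; bids=[-] asks=[-]
After op 2 [order #2] limit_sell(price=95, qty=8): fills=none; bids=[-] asks=[#2:8@95]
After op 3 [order #3] limit_sell(price=100, qty=2): fills=none; bids=[-] asks=[#2:8@95 #3:2@100]
After op 4 [order #4] limit_buy(price=98, qty=5): fills=#4x#2:5@95; bids=[-] asks=[#2:3@95 #3:2@100]
After op 5 [order #5] limit_buy(price=99, qty=4): fills=#5x#2:3@95; bids=[#5:1@99] asks=[#3:2@100]
After op 6 [order #6] limit_buy(price=96, qty=8): fills=none; bids=[#5:1@99 #6:8@96] asks=[#3:2@100]
After op 7 [order #7] limit_sell(price=101, qty=5): fills=none; bids=[#5:1@99 #6:8@96] asks=[#3:2@100 #7:5@101]
After op 8 [order #8] limit_sell(price=104, qty=9): fills=none; bids=[#5:1@99 #6:8@96] asks=[#3:2@100 #7:5@101 #8:9@104]
After op 9 [order #9] limit_buy(price=97, qty=3): fills=none; bids=[#5:1@99 #9:3@97 #6:8@96] asks=[#3:2@100 #7:5@101 #8:9@104]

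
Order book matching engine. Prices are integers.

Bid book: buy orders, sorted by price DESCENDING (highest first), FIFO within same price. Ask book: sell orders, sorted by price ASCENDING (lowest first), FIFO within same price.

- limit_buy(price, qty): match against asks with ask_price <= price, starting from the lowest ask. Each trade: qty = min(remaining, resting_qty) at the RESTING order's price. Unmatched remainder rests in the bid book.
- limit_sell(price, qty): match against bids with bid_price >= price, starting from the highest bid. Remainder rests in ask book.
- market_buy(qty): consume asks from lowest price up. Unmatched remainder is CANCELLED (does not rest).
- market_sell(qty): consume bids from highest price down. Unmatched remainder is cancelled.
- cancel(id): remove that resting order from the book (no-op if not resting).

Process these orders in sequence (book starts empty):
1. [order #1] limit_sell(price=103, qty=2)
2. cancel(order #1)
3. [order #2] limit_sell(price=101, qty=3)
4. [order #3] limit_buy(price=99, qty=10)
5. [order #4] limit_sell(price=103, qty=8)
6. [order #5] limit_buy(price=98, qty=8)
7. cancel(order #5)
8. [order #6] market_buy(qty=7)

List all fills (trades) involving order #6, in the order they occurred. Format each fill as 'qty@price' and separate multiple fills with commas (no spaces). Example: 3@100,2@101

Answer: 3@101,4@103

Derivation:
After op 1 [order #1] limit_sell(price=103, qty=2): fills=none; bids=[-] asks=[#1:2@103]
After op 2 cancel(order #1): fills=none; bids=[-] asks=[-]
After op 3 [order #2] limit_sell(price=101, qty=3): fills=none; bids=[-] asks=[#2:3@101]
After op 4 [order #3] limit_buy(price=99, qty=10): fills=none; bids=[#3:10@99] asks=[#2:3@101]
After op 5 [order #4] limit_sell(price=103, qty=8): fills=none; bids=[#3:10@99] asks=[#2:3@101 #4:8@103]
After op 6 [order #5] limit_buy(price=98, qty=8): fills=none; bids=[#3:10@99 #5:8@98] asks=[#2:3@101 #4:8@103]
After op 7 cancel(order #5): fills=none; bids=[#3:10@99] asks=[#2:3@101 #4:8@103]
After op 8 [order #6] market_buy(qty=7): fills=#6x#2:3@101 #6x#4:4@103; bids=[#3:10@99] asks=[#4:4@103]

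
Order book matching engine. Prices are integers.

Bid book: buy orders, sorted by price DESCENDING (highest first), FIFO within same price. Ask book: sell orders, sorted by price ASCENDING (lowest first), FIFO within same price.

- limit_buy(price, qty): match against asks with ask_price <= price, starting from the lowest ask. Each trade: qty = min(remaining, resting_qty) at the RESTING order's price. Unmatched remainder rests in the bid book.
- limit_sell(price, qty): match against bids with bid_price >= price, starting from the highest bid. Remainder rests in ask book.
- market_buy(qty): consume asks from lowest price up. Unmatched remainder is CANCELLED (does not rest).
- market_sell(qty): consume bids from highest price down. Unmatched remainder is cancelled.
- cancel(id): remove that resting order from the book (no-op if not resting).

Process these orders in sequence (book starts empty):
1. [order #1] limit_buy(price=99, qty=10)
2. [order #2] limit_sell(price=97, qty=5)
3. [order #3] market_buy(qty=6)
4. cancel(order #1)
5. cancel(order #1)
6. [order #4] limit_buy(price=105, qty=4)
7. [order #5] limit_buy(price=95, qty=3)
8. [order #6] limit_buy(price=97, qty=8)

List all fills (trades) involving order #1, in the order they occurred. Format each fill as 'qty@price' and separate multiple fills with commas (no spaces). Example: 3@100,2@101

Answer: 5@99

Derivation:
After op 1 [order #1] limit_buy(price=99, qty=10): fills=none; bids=[#1:10@99] asks=[-]
After op 2 [order #2] limit_sell(price=97, qty=5): fills=#1x#2:5@99; bids=[#1:5@99] asks=[-]
After op 3 [order #3] market_buy(qty=6): fills=none; bids=[#1:5@99] asks=[-]
After op 4 cancel(order #1): fills=none; bids=[-] asks=[-]
After op 5 cancel(order #1): fills=none; bids=[-] asks=[-]
After op 6 [order #4] limit_buy(price=105, qty=4): fills=none; bids=[#4:4@105] asks=[-]
After op 7 [order #5] limit_buy(price=95, qty=3): fills=none; bids=[#4:4@105 #5:3@95] asks=[-]
After op 8 [order #6] limit_buy(price=97, qty=8): fills=none; bids=[#4:4@105 #6:8@97 #5:3@95] asks=[-]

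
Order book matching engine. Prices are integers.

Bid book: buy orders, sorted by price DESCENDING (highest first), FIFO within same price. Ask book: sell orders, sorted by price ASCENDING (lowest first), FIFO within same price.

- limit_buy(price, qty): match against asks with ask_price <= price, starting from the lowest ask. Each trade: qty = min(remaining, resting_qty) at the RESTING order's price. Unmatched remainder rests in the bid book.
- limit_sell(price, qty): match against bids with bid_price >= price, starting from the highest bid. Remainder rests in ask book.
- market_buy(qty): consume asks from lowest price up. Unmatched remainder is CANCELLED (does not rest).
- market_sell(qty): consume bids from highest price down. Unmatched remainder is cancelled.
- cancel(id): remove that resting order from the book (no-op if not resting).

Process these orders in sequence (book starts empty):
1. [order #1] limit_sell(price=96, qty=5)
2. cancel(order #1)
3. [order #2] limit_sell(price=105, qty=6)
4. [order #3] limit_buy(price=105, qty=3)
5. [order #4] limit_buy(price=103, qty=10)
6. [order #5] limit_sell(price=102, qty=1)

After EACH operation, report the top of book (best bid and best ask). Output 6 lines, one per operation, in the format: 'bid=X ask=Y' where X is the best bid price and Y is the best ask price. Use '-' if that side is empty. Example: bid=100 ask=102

After op 1 [order #1] limit_sell(price=96, qty=5): fills=none; bids=[-] asks=[#1:5@96]
After op 2 cancel(order #1): fills=none; bids=[-] asks=[-]
After op 3 [order #2] limit_sell(price=105, qty=6): fills=none; bids=[-] asks=[#2:6@105]
After op 4 [order #3] limit_buy(price=105, qty=3): fills=#3x#2:3@105; bids=[-] asks=[#2:3@105]
After op 5 [order #4] limit_buy(price=103, qty=10): fills=none; bids=[#4:10@103] asks=[#2:3@105]
After op 6 [order #5] limit_sell(price=102, qty=1): fills=#4x#5:1@103; bids=[#4:9@103] asks=[#2:3@105]

Answer: bid=- ask=96
bid=- ask=-
bid=- ask=105
bid=- ask=105
bid=103 ask=105
bid=103 ask=105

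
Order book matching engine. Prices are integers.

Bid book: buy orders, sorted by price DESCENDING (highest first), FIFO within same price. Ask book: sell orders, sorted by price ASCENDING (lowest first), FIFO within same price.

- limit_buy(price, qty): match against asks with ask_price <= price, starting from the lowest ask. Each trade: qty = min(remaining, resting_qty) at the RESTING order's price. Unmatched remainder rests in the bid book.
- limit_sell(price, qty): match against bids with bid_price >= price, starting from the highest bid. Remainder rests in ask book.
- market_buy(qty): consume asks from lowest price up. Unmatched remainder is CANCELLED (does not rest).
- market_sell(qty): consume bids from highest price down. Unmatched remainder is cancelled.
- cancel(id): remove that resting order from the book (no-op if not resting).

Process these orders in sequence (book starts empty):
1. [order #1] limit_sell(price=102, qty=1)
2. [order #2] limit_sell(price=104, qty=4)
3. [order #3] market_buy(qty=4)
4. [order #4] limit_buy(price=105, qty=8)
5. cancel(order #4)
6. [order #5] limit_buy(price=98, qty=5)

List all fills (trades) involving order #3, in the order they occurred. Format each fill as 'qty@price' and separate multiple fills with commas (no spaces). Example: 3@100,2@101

Answer: 1@102,3@104

Derivation:
After op 1 [order #1] limit_sell(price=102, qty=1): fills=none; bids=[-] asks=[#1:1@102]
After op 2 [order #2] limit_sell(price=104, qty=4): fills=none; bids=[-] asks=[#1:1@102 #2:4@104]
After op 3 [order #3] market_buy(qty=4): fills=#3x#1:1@102 #3x#2:3@104; bids=[-] asks=[#2:1@104]
After op 4 [order #4] limit_buy(price=105, qty=8): fills=#4x#2:1@104; bids=[#4:7@105] asks=[-]
After op 5 cancel(order #4): fills=none; bids=[-] asks=[-]
After op 6 [order #5] limit_buy(price=98, qty=5): fills=none; bids=[#5:5@98] asks=[-]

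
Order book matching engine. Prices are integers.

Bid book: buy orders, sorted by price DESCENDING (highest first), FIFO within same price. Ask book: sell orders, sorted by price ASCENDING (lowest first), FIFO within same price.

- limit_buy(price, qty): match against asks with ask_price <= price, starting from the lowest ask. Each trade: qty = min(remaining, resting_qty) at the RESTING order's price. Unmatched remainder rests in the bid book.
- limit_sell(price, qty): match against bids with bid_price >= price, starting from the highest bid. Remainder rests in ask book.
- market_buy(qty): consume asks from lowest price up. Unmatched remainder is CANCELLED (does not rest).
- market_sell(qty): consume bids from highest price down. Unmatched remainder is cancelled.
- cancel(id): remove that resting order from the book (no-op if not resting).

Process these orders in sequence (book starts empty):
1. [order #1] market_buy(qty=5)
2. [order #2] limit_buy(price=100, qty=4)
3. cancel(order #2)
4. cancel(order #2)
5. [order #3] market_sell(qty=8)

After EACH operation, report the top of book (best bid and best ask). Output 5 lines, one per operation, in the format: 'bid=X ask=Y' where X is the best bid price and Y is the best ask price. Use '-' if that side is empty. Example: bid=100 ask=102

After op 1 [order #1] market_buy(qty=5): fills=none; bids=[-] asks=[-]
After op 2 [order #2] limit_buy(price=100, qty=4): fills=none; bids=[#2:4@100] asks=[-]
After op 3 cancel(order #2): fills=none; bids=[-] asks=[-]
After op 4 cancel(order #2): fills=none; bids=[-] asks=[-]
After op 5 [order #3] market_sell(qty=8): fills=none; bids=[-] asks=[-]

Answer: bid=- ask=-
bid=100 ask=-
bid=- ask=-
bid=- ask=-
bid=- ask=-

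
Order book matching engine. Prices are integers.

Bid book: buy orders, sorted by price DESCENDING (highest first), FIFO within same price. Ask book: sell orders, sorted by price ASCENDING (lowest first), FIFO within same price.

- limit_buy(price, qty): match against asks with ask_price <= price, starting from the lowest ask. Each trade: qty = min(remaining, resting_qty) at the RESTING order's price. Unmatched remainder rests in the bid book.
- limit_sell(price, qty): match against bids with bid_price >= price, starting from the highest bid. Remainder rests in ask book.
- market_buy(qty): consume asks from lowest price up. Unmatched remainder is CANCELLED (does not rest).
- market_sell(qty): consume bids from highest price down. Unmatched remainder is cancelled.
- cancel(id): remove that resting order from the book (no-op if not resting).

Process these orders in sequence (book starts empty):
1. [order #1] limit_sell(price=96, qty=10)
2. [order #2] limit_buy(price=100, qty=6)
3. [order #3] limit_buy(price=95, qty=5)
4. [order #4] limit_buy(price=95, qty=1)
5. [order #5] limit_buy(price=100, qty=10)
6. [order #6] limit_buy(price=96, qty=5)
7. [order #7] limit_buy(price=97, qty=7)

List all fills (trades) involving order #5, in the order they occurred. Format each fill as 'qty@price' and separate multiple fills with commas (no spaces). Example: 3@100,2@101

Answer: 4@96

Derivation:
After op 1 [order #1] limit_sell(price=96, qty=10): fills=none; bids=[-] asks=[#1:10@96]
After op 2 [order #2] limit_buy(price=100, qty=6): fills=#2x#1:6@96; bids=[-] asks=[#1:4@96]
After op 3 [order #3] limit_buy(price=95, qty=5): fills=none; bids=[#3:5@95] asks=[#1:4@96]
After op 4 [order #4] limit_buy(price=95, qty=1): fills=none; bids=[#3:5@95 #4:1@95] asks=[#1:4@96]
After op 5 [order #5] limit_buy(price=100, qty=10): fills=#5x#1:4@96; bids=[#5:6@100 #3:5@95 #4:1@95] asks=[-]
After op 6 [order #6] limit_buy(price=96, qty=5): fills=none; bids=[#5:6@100 #6:5@96 #3:5@95 #4:1@95] asks=[-]
After op 7 [order #7] limit_buy(price=97, qty=7): fills=none; bids=[#5:6@100 #7:7@97 #6:5@96 #3:5@95 #4:1@95] asks=[-]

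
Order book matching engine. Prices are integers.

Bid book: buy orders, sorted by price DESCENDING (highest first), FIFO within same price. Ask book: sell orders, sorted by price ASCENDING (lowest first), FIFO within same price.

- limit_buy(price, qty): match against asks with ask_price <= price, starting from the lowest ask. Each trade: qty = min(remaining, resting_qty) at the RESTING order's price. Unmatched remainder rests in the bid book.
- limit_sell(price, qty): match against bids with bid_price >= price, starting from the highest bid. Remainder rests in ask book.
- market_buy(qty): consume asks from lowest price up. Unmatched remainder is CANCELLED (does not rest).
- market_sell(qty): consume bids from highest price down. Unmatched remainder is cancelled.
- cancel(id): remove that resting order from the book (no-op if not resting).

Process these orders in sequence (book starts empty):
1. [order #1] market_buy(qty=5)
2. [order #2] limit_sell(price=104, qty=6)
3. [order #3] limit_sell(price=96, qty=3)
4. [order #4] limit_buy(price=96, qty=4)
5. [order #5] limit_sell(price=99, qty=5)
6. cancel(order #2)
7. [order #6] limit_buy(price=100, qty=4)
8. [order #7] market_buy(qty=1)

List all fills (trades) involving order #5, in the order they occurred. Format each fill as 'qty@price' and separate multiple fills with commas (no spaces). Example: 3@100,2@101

Answer: 4@99,1@99

Derivation:
After op 1 [order #1] market_buy(qty=5): fills=none; bids=[-] asks=[-]
After op 2 [order #2] limit_sell(price=104, qty=6): fills=none; bids=[-] asks=[#2:6@104]
After op 3 [order #3] limit_sell(price=96, qty=3): fills=none; bids=[-] asks=[#3:3@96 #2:6@104]
After op 4 [order #4] limit_buy(price=96, qty=4): fills=#4x#3:3@96; bids=[#4:1@96] asks=[#2:6@104]
After op 5 [order #5] limit_sell(price=99, qty=5): fills=none; bids=[#4:1@96] asks=[#5:5@99 #2:6@104]
After op 6 cancel(order #2): fills=none; bids=[#4:1@96] asks=[#5:5@99]
After op 7 [order #6] limit_buy(price=100, qty=4): fills=#6x#5:4@99; bids=[#4:1@96] asks=[#5:1@99]
After op 8 [order #7] market_buy(qty=1): fills=#7x#5:1@99; bids=[#4:1@96] asks=[-]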